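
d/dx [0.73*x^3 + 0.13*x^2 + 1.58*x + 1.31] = 2.19*x^2 + 0.26*x + 1.58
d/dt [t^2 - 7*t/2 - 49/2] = 2*t - 7/2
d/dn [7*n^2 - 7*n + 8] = 14*n - 7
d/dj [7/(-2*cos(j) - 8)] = -7*sin(j)/(2*(cos(j) + 4)^2)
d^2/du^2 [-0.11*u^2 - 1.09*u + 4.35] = -0.220000000000000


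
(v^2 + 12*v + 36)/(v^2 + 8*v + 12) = (v + 6)/(v + 2)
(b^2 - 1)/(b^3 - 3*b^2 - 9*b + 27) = (b^2 - 1)/(b^3 - 3*b^2 - 9*b + 27)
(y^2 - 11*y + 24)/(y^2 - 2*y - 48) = (y - 3)/(y + 6)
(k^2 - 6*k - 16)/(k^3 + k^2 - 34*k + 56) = (k^2 - 6*k - 16)/(k^3 + k^2 - 34*k + 56)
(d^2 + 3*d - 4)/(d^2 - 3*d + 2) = (d + 4)/(d - 2)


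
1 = 1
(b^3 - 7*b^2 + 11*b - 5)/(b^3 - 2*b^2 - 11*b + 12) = (b^2 - 6*b + 5)/(b^2 - b - 12)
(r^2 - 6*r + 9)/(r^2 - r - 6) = (r - 3)/(r + 2)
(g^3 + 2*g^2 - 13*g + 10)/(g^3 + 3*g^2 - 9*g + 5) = (g - 2)/(g - 1)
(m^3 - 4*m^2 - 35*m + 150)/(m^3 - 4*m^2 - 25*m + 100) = (m^2 + m - 30)/(m^2 + m - 20)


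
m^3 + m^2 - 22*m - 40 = (m - 5)*(m + 2)*(m + 4)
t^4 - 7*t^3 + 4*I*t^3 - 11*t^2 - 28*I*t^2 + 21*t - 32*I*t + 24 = (t - 8)*(t + 1)*(t + I)*(t + 3*I)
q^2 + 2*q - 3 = (q - 1)*(q + 3)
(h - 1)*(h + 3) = h^2 + 2*h - 3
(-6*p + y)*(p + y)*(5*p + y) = -30*p^3 - 31*p^2*y + y^3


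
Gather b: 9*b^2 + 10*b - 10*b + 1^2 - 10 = 9*b^2 - 9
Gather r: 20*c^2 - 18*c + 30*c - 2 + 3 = 20*c^2 + 12*c + 1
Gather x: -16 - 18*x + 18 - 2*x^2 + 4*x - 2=-2*x^2 - 14*x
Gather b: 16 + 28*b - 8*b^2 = -8*b^2 + 28*b + 16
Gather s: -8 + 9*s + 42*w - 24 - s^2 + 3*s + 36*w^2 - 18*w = -s^2 + 12*s + 36*w^2 + 24*w - 32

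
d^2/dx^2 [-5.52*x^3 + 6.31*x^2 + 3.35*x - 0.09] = 12.62 - 33.12*x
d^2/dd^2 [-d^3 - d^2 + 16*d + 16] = -6*d - 2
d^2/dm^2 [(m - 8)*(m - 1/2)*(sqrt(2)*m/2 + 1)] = 3*sqrt(2)*m - 17*sqrt(2)/2 + 2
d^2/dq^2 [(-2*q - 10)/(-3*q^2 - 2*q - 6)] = 4*(4*(q + 5)*(3*q + 1)^2 - (9*q + 17)*(3*q^2 + 2*q + 6))/(3*q^2 + 2*q + 6)^3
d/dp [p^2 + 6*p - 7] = 2*p + 6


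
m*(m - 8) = m^2 - 8*m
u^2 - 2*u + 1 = (u - 1)^2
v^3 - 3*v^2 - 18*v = v*(v - 6)*(v + 3)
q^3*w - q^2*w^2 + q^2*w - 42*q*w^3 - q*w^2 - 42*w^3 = (q - 7*w)*(q + 6*w)*(q*w + w)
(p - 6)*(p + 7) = p^2 + p - 42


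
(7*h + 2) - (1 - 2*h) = 9*h + 1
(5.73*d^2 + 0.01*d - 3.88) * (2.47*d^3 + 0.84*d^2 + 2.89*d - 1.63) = 14.1531*d^5 + 4.8379*d^4 + 6.9845*d^3 - 12.5702*d^2 - 11.2295*d + 6.3244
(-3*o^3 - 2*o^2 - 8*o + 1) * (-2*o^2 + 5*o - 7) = 6*o^5 - 11*o^4 + 27*o^3 - 28*o^2 + 61*o - 7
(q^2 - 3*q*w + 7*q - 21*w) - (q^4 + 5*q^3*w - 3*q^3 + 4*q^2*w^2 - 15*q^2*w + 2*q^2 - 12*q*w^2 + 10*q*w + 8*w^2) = -q^4 - 5*q^3*w + 3*q^3 - 4*q^2*w^2 + 15*q^2*w - q^2 + 12*q*w^2 - 13*q*w + 7*q - 8*w^2 - 21*w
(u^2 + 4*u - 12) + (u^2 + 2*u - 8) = 2*u^2 + 6*u - 20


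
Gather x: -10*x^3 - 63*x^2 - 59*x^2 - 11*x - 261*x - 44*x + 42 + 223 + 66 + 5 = -10*x^3 - 122*x^2 - 316*x + 336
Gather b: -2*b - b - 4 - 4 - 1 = -3*b - 9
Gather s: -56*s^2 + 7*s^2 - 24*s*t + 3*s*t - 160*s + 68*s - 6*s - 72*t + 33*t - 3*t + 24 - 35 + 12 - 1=-49*s^2 + s*(-21*t - 98) - 42*t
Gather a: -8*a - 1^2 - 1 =-8*a - 2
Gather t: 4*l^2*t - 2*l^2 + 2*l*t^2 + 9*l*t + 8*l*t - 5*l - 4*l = -2*l^2 + 2*l*t^2 - 9*l + t*(4*l^2 + 17*l)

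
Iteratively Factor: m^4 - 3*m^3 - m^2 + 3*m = (m - 3)*(m^3 - m) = (m - 3)*(m - 1)*(m^2 + m) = (m - 3)*(m - 1)*(m + 1)*(m)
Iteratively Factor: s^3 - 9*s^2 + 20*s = (s - 5)*(s^2 - 4*s) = s*(s - 5)*(s - 4)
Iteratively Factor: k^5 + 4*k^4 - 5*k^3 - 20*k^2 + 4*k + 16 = (k - 2)*(k^4 + 6*k^3 + 7*k^2 - 6*k - 8) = (k - 2)*(k + 4)*(k^3 + 2*k^2 - k - 2) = (k - 2)*(k - 1)*(k + 4)*(k^2 + 3*k + 2) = (k - 2)*(k - 1)*(k + 1)*(k + 4)*(k + 2)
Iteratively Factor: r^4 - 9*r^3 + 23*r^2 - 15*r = (r - 1)*(r^3 - 8*r^2 + 15*r) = (r - 5)*(r - 1)*(r^2 - 3*r) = (r - 5)*(r - 3)*(r - 1)*(r)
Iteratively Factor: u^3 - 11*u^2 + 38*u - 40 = (u - 4)*(u^2 - 7*u + 10) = (u - 5)*(u - 4)*(u - 2)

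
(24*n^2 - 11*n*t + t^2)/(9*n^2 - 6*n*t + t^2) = (-8*n + t)/(-3*n + t)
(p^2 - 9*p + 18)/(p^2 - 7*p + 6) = (p - 3)/(p - 1)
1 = 1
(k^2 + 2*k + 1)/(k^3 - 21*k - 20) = (k + 1)/(k^2 - k - 20)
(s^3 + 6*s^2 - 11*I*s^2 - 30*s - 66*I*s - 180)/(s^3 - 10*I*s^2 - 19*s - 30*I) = (s + 6)/(s + I)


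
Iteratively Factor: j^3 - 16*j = (j - 4)*(j^2 + 4*j) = j*(j - 4)*(j + 4)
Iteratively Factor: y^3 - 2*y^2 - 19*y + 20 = (y + 4)*(y^2 - 6*y + 5) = (y - 1)*(y + 4)*(y - 5)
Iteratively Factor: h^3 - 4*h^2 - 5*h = (h - 5)*(h^2 + h) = h*(h - 5)*(h + 1)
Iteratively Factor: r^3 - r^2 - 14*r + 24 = (r - 3)*(r^2 + 2*r - 8) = (r - 3)*(r + 4)*(r - 2)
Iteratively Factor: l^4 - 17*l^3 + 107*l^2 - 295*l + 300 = (l - 5)*(l^3 - 12*l^2 + 47*l - 60) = (l - 5)*(l - 4)*(l^2 - 8*l + 15) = (l - 5)*(l - 4)*(l - 3)*(l - 5)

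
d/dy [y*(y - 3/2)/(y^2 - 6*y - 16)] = (-9*y^2 - 64*y + 48)/(2*(y^4 - 12*y^3 + 4*y^2 + 192*y + 256))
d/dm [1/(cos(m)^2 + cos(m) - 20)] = (2*cos(m) + 1)*sin(m)/(cos(m)^2 + cos(m) - 20)^2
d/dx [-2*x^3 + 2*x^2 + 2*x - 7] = -6*x^2 + 4*x + 2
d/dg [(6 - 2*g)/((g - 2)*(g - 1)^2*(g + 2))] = 2*(3*g^3 - 13*g^2 + 2*g + 20)/(g^7 - 3*g^6 - 5*g^5 + 23*g^4 - 8*g^3 - 40*g^2 + 48*g - 16)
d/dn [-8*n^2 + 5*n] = 5 - 16*n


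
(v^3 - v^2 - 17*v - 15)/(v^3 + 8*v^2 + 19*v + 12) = (v - 5)/(v + 4)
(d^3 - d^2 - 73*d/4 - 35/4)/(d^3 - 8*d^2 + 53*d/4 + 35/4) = (2*d + 7)/(2*d - 7)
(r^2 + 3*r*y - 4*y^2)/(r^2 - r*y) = (r + 4*y)/r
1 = 1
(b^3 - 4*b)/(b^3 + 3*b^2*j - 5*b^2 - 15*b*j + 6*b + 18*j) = b*(b + 2)/(b^2 + 3*b*j - 3*b - 9*j)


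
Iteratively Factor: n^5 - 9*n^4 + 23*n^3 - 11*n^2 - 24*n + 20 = (n - 5)*(n^4 - 4*n^3 + 3*n^2 + 4*n - 4) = (n - 5)*(n + 1)*(n^3 - 5*n^2 + 8*n - 4) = (n - 5)*(n - 2)*(n + 1)*(n^2 - 3*n + 2) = (n - 5)*(n - 2)*(n - 1)*(n + 1)*(n - 2)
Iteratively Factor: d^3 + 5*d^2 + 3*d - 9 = (d + 3)*(d^2 + 2*d - 3) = (d - 1)*(d + 3)*(d + 3)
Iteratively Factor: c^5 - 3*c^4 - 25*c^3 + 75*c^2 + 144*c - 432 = (c + 4)*(c^4 - 7*c^3 + 3*c^2 + 63*c - 108) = (c - 4)*(c + 4)*(c^3 - 3*c^2 - 9*c + 27) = (c - 4)*(c + 3)*(c + 4)*(c^2 - 6*c + 9) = (c - 4)*(c - 3)*(c + 3)*(c + 4)*(c - 3)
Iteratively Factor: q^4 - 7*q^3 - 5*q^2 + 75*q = (q + 3)*(q^3 - 10*q^2 + 25*q) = (q - 5)*(q + 3)*(q^2 - 5*q) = (q - 5)^2*(q + 3)*(q)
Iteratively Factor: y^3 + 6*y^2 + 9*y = (y + 3)*(y^2 + 3*y) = y*(y + 3)*(y + 3)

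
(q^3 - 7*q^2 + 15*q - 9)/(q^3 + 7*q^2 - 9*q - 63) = (q^2 - 4*q + 3)/(q^2 + 10*q + 21)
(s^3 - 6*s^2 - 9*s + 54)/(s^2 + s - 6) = (s^2 - 9*s + 18)/(s - 2)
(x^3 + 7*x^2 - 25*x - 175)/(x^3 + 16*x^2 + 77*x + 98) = (x^2 - 25)/(x^2 + 9*x + 14)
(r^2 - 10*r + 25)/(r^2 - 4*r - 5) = (r - 5)/(r + 1)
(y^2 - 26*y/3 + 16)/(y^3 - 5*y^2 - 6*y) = (y - 8/3)/(y*(y + 1))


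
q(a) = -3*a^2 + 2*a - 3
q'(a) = 2 - 6*a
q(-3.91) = -56.68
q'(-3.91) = 25.46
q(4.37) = -51.55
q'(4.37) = -24.22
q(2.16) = -12.68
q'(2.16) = -10.96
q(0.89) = -3.60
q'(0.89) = -3.34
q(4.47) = -54.00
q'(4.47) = -24.82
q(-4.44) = -71.02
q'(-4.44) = 28.64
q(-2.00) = -19.00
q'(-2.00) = 14.00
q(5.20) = -73.72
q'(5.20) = -29.20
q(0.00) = -3.00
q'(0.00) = 2.00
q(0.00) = -3.00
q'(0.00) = 2.00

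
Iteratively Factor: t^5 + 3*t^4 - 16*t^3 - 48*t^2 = (t)*(t^4 + 3*t^3 - 16*t^2 - 48*t) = t*(t - 4)*(t^3 + 7*t^2 + 12*t) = t^2*(t - 4)*(t^2 + 7*t + 12) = t^2*(t - 4)*(t + 3)*(t + 4)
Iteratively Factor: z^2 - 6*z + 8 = (z - 4)*(z - 2)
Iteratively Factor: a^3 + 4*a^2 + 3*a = (a + 3)*(a^2 + a) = a*(a + 3)*(a + 1)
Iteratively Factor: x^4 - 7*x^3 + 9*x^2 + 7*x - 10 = (x - 2)*(x^3 - 5*x^2 - x + 5) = (x - 2)*(x - 1)*(x^2 - 4*x - 5) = (x - 5)*(x - 2)*(x - 1)*(x + 1)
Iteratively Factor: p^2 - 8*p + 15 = (p - 5)*(p - 3)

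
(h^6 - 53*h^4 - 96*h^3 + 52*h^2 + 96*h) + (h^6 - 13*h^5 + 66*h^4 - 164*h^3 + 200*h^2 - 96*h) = 2*h^6 - 13*h^5 + 13*h^4 - 260*h^3 + 252*h^2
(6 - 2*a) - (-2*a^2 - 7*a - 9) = 2*a^2 + 5*a + 15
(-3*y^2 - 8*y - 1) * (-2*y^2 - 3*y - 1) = 6*y^4 + 25*y^3 + 29*y^2 + 11*y + 1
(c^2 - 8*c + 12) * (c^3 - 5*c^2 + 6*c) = c^5 - 13*c^4 + 58*c^3 - 108*c^2 + 72*c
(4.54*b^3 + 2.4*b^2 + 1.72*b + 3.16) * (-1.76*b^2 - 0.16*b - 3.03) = -7.9904*b^5 - 4.9504*b^4 - 17.1674*b^3 - 13.1088*b^2 - 5.7172*b - 9.5748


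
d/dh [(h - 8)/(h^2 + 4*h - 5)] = (h^2 + 4*h - 2*(h - 8)*(h + 2) - 5)/(h^2 + 4*h - 5)^2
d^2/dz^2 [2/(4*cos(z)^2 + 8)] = (-2*sin(z)^4 - 3*sin(z)^2 + 3)/(cos(z)^2 + 2)^3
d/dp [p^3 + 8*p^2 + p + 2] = 3*p^2 + 16*p + 1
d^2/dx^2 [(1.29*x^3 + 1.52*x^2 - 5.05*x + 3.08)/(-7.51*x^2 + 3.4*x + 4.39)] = (1.13686837721616e-13*x^5 + 377.133088000001*x^3 - 1458.477456*x^2 + 1321.659936*x - 483.637808)/(423.564751*x^6 - 575.28102*x^5 - 482.342517*x^4 + 633.26156*x^3 + 281.955213*x^2 - 196.57542*x - 84.604519)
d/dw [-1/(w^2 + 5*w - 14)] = (2*w + 5)/(w^2 + 5*w - 14)^2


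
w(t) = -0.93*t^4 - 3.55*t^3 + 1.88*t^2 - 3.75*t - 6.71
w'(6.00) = -1168.11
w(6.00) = -1933.61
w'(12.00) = -7920.39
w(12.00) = -25199.87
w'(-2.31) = -23.41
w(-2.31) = 29.26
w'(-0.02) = -3.83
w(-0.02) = -6.63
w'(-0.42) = -6.93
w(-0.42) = -4.57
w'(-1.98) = -24.07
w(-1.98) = 21.35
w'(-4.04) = 52.53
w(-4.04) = 25.46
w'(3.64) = -310.58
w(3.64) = -329.93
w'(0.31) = -3.72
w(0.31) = -7.81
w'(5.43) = -892.93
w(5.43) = -1348.51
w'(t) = -3.72*t^3 - 10.65*t^2 + 3.76*t - 3.75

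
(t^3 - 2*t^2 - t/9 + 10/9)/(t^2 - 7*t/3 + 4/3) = (9*t^2 - 9*t - 10)/(3*(3*t - 4))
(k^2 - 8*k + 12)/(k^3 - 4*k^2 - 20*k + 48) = 1/(k + 4)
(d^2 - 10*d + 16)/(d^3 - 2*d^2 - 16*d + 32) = (d - 8)/(d^2 - 16)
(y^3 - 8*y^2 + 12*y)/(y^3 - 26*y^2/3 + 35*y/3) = 3*(y^2 - 8*y + 12)/(3*y^2 - 26*y + 35)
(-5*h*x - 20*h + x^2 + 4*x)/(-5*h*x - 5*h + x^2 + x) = (x + 4)/(x + 1)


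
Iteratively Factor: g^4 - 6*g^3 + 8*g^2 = (g - 2)*(g^3 - 4*g^2) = g*(g - 2)*(g^2 - 4*g) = g*(g - 4)*(g - 2)*(g)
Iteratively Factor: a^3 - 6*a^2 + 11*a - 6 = (a - 1)*(a^2 - 5*a + 6) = (a - 2)*(a - 1)*(a - 3)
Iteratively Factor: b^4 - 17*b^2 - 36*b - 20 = (b + 2)*(b^3 - 2*b^2 - 13*b - 10) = (b - 5)*(b + 2)*(b^2 + 3*b + 2) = (b - 5)*(b + 1)*(b + 2)*(b + 2)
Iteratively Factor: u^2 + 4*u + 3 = (u + 3)*(u + 1)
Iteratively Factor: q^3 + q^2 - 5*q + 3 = (q - 1)*(q^2 + 2*q - 3) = (q - 1)*(q + 3)*(q - 1)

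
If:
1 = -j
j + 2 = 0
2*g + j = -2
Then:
No Solution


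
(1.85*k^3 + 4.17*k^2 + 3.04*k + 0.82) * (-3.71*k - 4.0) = -6.8635*k^4 - 22.8707*k^3 - 27.9584*k^2 - 15.2022*k - 3.28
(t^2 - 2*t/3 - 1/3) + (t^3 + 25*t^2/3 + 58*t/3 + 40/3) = t^3 + 28*t^2/3 + 56*t/3 + 13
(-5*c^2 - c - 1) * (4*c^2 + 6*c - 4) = -20*c^4 - 34*c^3 + 10*c^2 - 2*c + 4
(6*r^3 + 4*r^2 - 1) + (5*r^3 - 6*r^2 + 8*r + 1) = 11*r^3 - 2*r^2 + 8*r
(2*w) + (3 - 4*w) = 3 - 2*w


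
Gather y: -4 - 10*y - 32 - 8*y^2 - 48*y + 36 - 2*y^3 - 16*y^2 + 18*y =-2*y^3 - 24*y^2 - 40*y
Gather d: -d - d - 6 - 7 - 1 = -2*d - 14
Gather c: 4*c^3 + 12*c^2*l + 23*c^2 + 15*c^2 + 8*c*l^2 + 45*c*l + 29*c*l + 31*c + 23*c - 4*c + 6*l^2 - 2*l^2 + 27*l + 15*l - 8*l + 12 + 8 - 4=4*c^3 + c^2*(12*l + 38) + c*(8*l^2 + 74*l + 50) + 4*l^2 + 34*l + 16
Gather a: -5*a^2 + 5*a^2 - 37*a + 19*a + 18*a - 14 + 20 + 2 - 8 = 0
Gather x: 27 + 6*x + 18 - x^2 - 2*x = -x^2 + 4*x + 45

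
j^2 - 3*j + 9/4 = (j - 3/2)^2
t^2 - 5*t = t*(t - 5)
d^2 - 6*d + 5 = (d - 5)*(d - 1)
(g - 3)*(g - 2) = g^2 - 5*g + 6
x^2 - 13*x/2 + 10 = (x - 4)*(x - 5/2)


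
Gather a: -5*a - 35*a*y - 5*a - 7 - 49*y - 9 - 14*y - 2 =a*(-35*y - 10) - 63*y - 18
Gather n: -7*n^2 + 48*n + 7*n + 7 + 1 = -7*n^2 + 55*n + 8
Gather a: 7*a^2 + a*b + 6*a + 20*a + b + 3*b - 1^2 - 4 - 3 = 7*a^2 + a*(b + 26) + 4*b - 8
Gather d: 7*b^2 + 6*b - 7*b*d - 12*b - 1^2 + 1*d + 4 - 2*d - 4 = 7*b^2 - 6*b + d*(-7*b - 1) - 1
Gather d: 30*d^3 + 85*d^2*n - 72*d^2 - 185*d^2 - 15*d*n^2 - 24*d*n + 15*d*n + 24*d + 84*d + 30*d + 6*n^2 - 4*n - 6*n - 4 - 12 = 30*d^3 + d^2*(85*n - 257) + d*(-15*n^2 - 9*n + 138) + 6*n^2 - 10*n - 16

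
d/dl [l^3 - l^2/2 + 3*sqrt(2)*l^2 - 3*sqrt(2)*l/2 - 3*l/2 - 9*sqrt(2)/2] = 3*l^2 - l + 6*sqrt(2)*l - 3*sqrt(2)/2 - 3/2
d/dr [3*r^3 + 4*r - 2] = 9*r^2 + 4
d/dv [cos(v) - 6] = -sin(v)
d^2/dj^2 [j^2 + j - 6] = 2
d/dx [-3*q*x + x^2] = -3*q + 2*x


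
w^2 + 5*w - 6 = (w - 1)*(w + 6)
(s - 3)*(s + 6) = s^2 + 3*s - 18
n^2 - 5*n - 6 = (n - 6)*(n + 1)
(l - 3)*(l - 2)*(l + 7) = l^3 + 2*l^2 - 29*l + 42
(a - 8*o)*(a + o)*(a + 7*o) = a^3 - 57*a*o^2 - 56*o^3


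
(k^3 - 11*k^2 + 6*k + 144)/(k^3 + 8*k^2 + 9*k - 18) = (k^2 - 14*k + 48)/(k^2 + 5*k - 6)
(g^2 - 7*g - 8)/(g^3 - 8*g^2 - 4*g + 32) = (g + 1)/(g^2 - 4)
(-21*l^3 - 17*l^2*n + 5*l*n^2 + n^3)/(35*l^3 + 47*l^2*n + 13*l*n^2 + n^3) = (-3*l + n)/(5*l + n)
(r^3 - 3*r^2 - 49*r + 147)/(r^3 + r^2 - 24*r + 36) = (r^2 - 49)/(r^2 + 4*r - 12)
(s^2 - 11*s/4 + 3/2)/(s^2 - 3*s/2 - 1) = (4*s - 3)/(2*(2*s + 1))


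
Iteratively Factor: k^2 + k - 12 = (k - 3)*(k + 4)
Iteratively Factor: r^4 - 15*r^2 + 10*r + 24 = (r - 2)*(r^3 + 2*r^2 - 11*r - 12) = (r - 3)*(r - 2)*(r^2 + 5*r + 4) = (r - 3)*(r - 2)*(r + 1)*(r + 4)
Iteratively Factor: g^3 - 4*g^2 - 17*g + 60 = (g - 5)*(g^2 + g - 12) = (g - 5)*(g - 3)*(g + 4)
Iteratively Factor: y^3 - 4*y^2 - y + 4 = (y - 4)*(y^2 - 1) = (y - 4)*(y + 1)*(y - 1)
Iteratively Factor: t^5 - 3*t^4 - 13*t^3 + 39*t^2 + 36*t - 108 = (t + 2)*(t^4 - 5*t^3 - 3*t^2 + 45*t - 54) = (t - 3)*(t + 2)*(t^3 - 2*t^2 - 9*t + 18) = (t - 3)*(t + 2)*(t + 3)*(t^2 - 5*t + 6) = (t - 3)*(t - 2)*(t + 2)*(t + 3)*(t - 3)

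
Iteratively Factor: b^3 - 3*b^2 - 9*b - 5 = (b + 1)*(b^2 - 4*b - 5) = (b + 1)^2*(b - 5)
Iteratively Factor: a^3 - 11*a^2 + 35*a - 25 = (a - 5)*(a^2 - 6*a + 5) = (a - 5)^2*(a - 1)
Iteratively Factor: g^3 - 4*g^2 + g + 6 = (g - 3)*(g^2 - g - 2) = (g - 3)*(g - 2)*(g + 1)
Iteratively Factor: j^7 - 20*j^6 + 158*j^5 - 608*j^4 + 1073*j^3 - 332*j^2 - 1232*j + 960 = (j + 1)*(j^6 - 21*j^5 + 179*j^4 - 787*j^3 + 1860*j^2 - 2192*j + 960) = (j - 1)*(j + 1)*(j^5 - 20*j^4 + 159*j^3 - 628*j^2 + 1232*j - 960) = (j - 5)*(j - 1)*(j + 1)*(j^4 - 15*j^3 + 84*j^2 - 208*j + 192) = (j - 5)*(j - 4)*(j - 1)*(j + 1)*(j^3 - 11*j^2 + 40*j - 48) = (j - 5)*(j - 4)^2*(j - 1)*(j + 1)*(j^2 - 7*j + 12) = (j - 5)*(j - 4)^3*(j - 1)*(j + 1)*(j - 3)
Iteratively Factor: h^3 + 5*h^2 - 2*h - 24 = (h + 4)*(h^2 + h - 6) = (h + 3)*(h + 4)*(h - 2)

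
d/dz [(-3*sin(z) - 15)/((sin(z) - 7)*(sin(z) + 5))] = 3*cos(z)/(sin(z) - 7)^2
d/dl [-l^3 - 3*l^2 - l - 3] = -3*l^2 - 6*l - 1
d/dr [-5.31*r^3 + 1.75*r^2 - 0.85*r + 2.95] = -15.93*r^2 + 3.5*r - 0.85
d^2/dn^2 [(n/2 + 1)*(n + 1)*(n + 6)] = 3*n + 9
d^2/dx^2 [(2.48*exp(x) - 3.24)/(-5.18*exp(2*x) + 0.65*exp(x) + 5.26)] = (-66.544352*exp(4*x) + 339.397744*exp(3*x) - 438.159624*exp(2*x) + 362.966548*exp(x) - 79.693208)*exp(x)/(138.991832*exp(6*x) - 52.32318*exp(5*x) - 416.849622*exp(4*x) + 105.987895*exp(3*x) + 423.287454*exp(2*x) - 53.95182*exp(x) - 145.531576)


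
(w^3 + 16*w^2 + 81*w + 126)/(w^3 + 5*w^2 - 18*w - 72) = (w + 7)/(w - 4)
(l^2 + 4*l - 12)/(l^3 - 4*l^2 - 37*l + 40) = (l^2 + 4*l - 12)/(l^3 - 4*l^2 - 37*l + 40)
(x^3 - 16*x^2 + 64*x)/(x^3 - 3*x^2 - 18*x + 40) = x*(x^2 - 16*x + 64)/(x^3 - 3*x^2 - 18*x + 40)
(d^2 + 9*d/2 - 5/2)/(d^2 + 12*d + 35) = (d - 1/2)/(d + 7)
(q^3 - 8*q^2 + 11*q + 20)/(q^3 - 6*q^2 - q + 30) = (q^2 - 3*q - 4)/(q^2 - q - 6)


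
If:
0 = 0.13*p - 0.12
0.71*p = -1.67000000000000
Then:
No Solution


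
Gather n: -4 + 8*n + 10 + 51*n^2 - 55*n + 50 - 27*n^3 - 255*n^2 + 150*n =-27*n^3 - 204*n^2 + 103*n + 56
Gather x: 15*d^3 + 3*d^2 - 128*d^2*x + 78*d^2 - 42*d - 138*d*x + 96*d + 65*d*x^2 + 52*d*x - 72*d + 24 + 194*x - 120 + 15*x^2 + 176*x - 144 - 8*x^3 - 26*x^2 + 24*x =15*d^3 + 81*d^2 - 18*d - 8*x^3 + x^2*(65*d - 11) + x*(-128*d^2 - 86*d + 394) - 240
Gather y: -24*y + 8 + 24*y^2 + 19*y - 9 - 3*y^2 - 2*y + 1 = 21*y^2 - 7*y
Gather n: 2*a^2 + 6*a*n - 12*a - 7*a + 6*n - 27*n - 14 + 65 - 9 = 2*a^2 - 19*a + n*(6*a - 21) + 42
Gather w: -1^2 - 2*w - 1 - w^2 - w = -w^2 - 3*w - 2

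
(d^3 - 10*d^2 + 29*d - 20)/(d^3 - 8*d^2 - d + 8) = (d^2 - 9*d + 20)/(d^2 - 7*d - 8)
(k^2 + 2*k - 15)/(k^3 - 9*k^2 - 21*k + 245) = (k - 3)/(k^2 - 14*k + 49)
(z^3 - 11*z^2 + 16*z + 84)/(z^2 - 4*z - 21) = (z^2 - 4*z - 12)/(z + 3)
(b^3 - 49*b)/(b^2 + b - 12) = b*(b^2 - 49)/(b^2 + b - 12)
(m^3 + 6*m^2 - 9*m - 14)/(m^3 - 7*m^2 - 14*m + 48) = (m^2 + 8*m + 7)/(m^2 - 5*m - 24)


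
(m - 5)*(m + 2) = m^2 - 3*m - 10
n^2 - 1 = (n - 1)*(n + 1)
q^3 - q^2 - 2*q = q*(q - 2)*(q + 1)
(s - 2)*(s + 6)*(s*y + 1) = s^3*y + 4*s^2*y + s^2 - 12*s*y + 4*s - 12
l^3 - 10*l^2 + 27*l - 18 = (l - 6)*(l - 3)*(l - 1)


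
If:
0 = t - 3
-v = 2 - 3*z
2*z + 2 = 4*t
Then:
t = 3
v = 13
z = 5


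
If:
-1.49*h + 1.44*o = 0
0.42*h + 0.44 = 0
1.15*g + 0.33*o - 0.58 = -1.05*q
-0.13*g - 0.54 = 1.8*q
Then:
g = 1.17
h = -1.05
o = -1.08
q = -0.38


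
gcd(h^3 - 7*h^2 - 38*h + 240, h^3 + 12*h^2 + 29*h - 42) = h + 6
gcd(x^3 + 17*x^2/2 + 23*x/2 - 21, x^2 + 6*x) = x + 6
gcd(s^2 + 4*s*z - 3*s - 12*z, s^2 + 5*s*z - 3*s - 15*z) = s - 3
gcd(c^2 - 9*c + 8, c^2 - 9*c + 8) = c^2 - 9*c + 8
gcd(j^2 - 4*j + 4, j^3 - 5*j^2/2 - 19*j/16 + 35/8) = j - 2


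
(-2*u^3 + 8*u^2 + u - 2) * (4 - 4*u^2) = 8*u^5 - 32*u^4 - 12*u^3 + 40*u^2 + 4*u - 8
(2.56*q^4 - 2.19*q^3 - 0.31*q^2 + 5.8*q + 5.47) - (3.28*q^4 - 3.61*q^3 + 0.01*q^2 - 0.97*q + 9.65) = -0.72*q^4 + 1.42*q^3 - 0.32*q^2 + 6.77*q - 4.18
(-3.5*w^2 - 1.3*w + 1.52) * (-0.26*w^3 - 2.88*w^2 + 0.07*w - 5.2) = 0.91*w^5 + 10.418*w^4 + 3.1038*w^3 + 13.7314*w^2 + 6.8664*w - 7.904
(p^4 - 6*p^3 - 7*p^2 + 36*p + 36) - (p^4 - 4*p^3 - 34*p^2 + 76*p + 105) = -2*p^3 + 27*p^2 - 40*p - 69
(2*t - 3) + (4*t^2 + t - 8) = 4*t^2 + 3*t - 11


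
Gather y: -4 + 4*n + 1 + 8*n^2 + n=8*n^2 + 5*n - 3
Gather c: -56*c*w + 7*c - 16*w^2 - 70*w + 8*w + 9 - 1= c*(7 - 56*w) - 16*w^2 - 62*w + 8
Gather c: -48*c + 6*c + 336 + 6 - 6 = 336 - 42*c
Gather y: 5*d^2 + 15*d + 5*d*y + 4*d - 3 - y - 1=5*d^2 + 19*d + y*(5*d - 1) - 4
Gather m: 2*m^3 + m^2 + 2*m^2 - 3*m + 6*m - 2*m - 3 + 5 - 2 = 2*m^3 + 3*m^2 + m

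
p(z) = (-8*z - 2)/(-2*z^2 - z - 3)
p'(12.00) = -0.03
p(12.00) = 0.32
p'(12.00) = -0.03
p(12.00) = 0.32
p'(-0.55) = 2.31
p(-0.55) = -0.79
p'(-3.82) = -0.22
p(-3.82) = -1.01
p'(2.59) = -0.29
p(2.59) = 1.20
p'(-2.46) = -0.34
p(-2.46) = -1.40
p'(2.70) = -0.28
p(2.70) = 1.16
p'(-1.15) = 0.50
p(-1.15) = -1.60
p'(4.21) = -0.16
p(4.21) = 0.84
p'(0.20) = 1.84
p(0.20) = 1.10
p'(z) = (-8*z - 2)*(4*z + 1)/(-2*z^2 - z - 3)^2 - 8/(-2*z^2 - z - 3) = 2*(8*z^2 + 4*z - (4*z + 1)^2 + 12)/(2*z^2 + z + 3)^2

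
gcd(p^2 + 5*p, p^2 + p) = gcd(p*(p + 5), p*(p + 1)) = p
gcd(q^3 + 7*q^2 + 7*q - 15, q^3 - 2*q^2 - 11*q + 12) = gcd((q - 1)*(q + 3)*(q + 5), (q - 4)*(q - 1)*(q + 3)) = q^2 + 2*q - 3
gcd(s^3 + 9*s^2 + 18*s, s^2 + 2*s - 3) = s + 3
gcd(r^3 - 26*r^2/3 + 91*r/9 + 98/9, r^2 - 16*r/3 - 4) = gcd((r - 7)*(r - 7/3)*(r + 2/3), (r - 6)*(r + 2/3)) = r + 2/3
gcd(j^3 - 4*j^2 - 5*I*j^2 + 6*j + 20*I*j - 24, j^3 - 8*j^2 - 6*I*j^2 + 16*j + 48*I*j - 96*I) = j^2 + j*(-4 - 6*I) + 24*I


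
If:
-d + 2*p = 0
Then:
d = 2*p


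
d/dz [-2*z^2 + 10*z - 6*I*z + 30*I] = -4*z + 10 - 6*I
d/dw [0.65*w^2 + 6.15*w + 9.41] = 1.3*w + 6.15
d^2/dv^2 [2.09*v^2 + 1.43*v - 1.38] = 4.18000000000000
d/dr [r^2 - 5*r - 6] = 2*r - 5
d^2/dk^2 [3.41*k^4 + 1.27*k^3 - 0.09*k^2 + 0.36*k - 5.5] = 40.92*k^2 + 7.62*k - 0.18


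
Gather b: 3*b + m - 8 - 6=3*b + m - 14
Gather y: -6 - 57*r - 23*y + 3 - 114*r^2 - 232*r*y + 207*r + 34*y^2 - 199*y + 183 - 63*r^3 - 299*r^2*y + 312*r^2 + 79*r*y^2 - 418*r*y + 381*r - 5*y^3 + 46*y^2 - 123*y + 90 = -63*r^3 + 198*r^2 + 531*r - 5*y^3 + y^2*(79*r + 80) + y*(-299*r^2 - 650*r - 345) + 270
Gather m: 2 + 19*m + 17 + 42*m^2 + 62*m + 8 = 42*m^2 + 81*m + 27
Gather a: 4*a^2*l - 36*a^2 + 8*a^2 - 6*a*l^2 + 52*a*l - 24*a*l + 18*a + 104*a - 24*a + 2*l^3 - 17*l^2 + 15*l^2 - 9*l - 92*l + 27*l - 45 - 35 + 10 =a^2*(4*l - 28) + a*(-6*l^2 + 28*l + 98) + 2*l^3 - 2*l^2 - 74*l - 70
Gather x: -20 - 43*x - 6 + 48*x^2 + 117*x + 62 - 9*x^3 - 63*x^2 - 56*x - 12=-9*x^3 - 15*x^2 + 18*x + 24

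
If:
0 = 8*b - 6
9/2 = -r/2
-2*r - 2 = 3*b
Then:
No Solution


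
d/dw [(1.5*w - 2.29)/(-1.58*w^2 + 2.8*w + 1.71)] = (2.37*w^2 - 7.2364*w + 8.977)/(2.4964*w^4 - 8.848*w^3 + 2.4364*w^2 + 9.576*w + 2.9241)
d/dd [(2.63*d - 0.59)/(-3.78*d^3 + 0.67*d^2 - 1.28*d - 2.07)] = (19.8828*d^3 - 8.4527*d^2 + 0.7906*d - 6.1993)/(14.2884*d^6 - 5.0652*d^5 + 10.1257*d^4 + 13.934*d^3 - 1.1354*d^2 + 5.2992*d + 4.2849)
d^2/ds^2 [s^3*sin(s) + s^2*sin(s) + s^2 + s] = -s^3*sin(s) - s^2*sin(s) + 6*s^2*cos(s) + 6*s*sin(s) + 4*s*cos(s) + 2*sin(s) + 2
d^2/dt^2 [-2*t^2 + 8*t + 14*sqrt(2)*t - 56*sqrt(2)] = -4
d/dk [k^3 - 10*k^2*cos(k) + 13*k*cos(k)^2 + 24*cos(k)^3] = 10*k^2*sin(k) + 3*k^2 - 13*k*sin(2*k) - 20*k*cos(k) - 72*sin(k)*cos(k)^2 + 13*cos(k)^2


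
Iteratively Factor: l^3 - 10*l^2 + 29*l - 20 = (l - 4)*(l^2 - 6*l + 5) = (l - 4)*(l - 1)*(l - 5)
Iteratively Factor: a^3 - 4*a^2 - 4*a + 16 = (a - 4)*(a^2 - 4) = (a - 4)*(a - 2)*(a + 2)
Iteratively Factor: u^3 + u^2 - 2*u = (u)*(u^2 + u - 2) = u*(u + 2)*(u - 1)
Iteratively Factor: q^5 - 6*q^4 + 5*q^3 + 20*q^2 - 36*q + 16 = (q - 1)*(q^4 - 5*q^3 + 20*q - 16) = (q - 1)^2*(q^3 - 4*q^2 - 4*q + 16) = (q - 2)*(q - 1)^2*(q^2 - 2*q - 8) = (q - 4)*(q - 2)*(q - 1)^2*(q + 2)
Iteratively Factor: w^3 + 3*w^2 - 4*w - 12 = (w + 2)*(w^2 + w - 6) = (w + 2)*(w + 3)*(w - 2)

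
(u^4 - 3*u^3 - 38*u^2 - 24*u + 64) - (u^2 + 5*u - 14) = u^4 - 3*u^3 - 39*u^2 - 29*u + 78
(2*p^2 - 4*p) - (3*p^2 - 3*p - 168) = -p^2 - p + 168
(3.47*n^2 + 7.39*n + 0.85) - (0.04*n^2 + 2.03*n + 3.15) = 3.43*n^2 + 5.36*n - 2.3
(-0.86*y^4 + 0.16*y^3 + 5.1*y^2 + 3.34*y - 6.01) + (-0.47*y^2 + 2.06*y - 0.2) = -0.86*y^4 + 0.16*y^3 + 4.63*y^2 + 5.4*y - 6.21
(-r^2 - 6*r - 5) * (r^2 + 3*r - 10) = -r^4 - 9*r^3 - 13*r^2 + 45*r + 50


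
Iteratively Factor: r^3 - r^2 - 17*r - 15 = (r - 5)*(r^2 + 4*r + 3) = (r - 5)*(r + 3)*(r + 1)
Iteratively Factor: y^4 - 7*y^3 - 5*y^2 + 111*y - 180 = (y + 4)*(y^3 - 11*y^2 + 39*y - 45) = (y - 3)*(y + 4)*(y^2 - 8*y + 15) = (y - 5)*(y - 3)*(y + 4)*(y - 3)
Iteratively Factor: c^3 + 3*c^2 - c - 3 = (c - 1)*(c^2 + 4*c + 3) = (c - 1)*(c + 3)*(c + 1)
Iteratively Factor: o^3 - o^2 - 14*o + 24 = (o - 2)*(o^2 + o - 12) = (o - 3)*(o - 2)*(o + 4)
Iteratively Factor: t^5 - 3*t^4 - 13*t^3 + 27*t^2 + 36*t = (t - 4)*(t^4 + t^3 - 9*t^2 - 9*t) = (t - 4)*(t + 1)*(t^3 - 9*t) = (t - 4)*(t + 1)*(t + 3)*(t^2 - 3*t) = (t - 4)*(t - 3)*(t + 1)*(t + 3)*(t)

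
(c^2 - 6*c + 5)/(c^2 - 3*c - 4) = (-c^2 + 6*c - 5)/(-c^2 + 3*c + 4)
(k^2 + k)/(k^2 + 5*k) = (k + 1)/(k + 5)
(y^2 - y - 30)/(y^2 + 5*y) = (y - 6)/y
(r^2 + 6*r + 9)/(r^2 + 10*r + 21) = (r + 3)/(r + 7)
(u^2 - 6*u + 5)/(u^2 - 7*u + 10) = (u - 1)/(u - 2)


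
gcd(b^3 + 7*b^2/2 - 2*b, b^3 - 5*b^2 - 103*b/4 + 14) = b - 1/2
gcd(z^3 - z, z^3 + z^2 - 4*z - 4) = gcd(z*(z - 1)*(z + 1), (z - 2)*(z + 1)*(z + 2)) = z + 1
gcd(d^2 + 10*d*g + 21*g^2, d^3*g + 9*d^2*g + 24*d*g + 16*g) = 1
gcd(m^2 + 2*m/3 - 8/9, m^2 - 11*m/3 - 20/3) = m + 4/3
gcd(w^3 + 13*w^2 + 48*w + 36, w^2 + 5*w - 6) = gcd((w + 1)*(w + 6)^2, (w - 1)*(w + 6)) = w + 6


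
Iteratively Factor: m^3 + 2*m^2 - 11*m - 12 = (m + 4)*(m^2 - 2*m - 3) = (m + 1)*(m + 4)*(m - 3)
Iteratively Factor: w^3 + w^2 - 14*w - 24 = (w - 4)*(w^2 + 5*w + 6) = (w - 4)*(w + 2)*(w + 3)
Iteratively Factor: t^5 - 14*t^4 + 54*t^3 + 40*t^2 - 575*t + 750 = (t - 5)*(t^4 - 9*t^3 + 9*t^2 + 85*t - 150) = (t - 5)*(t + 3)*(t^3 - 12*t^2 + 45*t - 50) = (t - 5)^2*(t + 3)*(t^2 - 7*t + 10) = (t - 5)^2*(t - 2)*(t + 3)*(t - 5)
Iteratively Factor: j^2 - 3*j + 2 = (j - 2)*(j - 1)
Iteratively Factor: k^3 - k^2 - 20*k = (k - 5)*(k^2 + 4*k) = (k - 5)*(k + 4)*(k)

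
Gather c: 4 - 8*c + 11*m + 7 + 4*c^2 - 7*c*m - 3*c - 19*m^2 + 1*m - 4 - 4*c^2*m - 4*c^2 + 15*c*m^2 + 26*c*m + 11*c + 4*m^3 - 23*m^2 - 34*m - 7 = -4*c^2*m + c*(15*m^2 + 19*m) + 4*m^3 - 42*m^2 - 22*m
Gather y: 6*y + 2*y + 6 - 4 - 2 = 8*y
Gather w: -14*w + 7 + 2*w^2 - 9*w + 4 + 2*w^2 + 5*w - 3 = 4*w^2 - 18*w + 8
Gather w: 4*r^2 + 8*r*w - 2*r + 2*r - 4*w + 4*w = 4*r^2 + 8*r*w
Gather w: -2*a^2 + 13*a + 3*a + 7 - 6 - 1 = -2*a^2 + 16*a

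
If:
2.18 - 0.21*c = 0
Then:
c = 10.38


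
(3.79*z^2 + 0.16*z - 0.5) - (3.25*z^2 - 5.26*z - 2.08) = 0.54*z^2 + 5.42*z + 1.58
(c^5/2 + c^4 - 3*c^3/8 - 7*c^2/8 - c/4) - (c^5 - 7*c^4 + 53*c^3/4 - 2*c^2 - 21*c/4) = -c^5/2 + 8*c^4 - 109*c^3/8 + 9*c^2/8 + 5*c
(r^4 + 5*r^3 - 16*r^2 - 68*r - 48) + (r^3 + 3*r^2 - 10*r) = r^4 + 6*r^3 - 13*r^2 - 78*r - 48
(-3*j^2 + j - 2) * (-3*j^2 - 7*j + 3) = 9*j^4 + 18*j^3 - 10*j^2 + 17*j - 6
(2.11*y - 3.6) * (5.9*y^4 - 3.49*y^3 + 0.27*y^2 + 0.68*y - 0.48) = 12.449*y^5 - 28.6039*y^4 + 13.1337*y^3 + 0.4628*y^2 - 3.4608*y + 1.728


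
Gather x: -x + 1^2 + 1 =2 - x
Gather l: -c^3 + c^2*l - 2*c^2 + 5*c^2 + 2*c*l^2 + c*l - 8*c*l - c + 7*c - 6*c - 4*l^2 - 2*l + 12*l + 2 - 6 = -c^3 + 3*c^2 + l^2*(2*c - 4) + l*(c^2 - 7*c + 10) - 4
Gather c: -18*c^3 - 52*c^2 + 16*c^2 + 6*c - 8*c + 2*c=-18*c^3 - 36*c^2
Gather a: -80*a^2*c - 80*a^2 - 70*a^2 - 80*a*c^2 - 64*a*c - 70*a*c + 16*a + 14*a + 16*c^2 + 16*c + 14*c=a^2*(-80*c - 150) + a*(-80*c^2 - 134*c + 30) + 16*c^2 + 30*c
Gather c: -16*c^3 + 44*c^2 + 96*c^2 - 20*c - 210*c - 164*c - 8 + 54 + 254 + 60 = -16*c^3 + 140*c^2 - 394*c + 360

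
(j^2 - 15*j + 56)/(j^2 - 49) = (j - 8)/(j + 7)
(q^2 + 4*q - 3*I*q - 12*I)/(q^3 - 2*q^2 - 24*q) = (q - 3*I)/(q*(q - 6))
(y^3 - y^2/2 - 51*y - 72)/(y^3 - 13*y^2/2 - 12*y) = (y + 6)/y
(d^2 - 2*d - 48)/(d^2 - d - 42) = (d - 8)/(d - 7)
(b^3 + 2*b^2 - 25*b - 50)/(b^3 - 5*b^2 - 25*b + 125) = (b + 2)/(b - 5)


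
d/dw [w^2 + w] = 2*w + 1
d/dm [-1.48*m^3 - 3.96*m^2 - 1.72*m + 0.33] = -4.44*m^2 - 7.92*m - 1.72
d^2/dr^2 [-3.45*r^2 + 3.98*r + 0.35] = -6.90000000000000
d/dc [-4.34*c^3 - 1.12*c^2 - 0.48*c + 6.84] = -13.02*c^2 - 2.24*c - 0.48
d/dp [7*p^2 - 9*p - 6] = 14*p - 9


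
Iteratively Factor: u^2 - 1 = (u - 1)*(u + 1)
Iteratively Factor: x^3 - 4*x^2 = (x)*(x^2 - 4*x) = x*(x - 4)*(x)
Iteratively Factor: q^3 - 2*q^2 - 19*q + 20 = (q - 1)*(q^2 - q - 20) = (q - 1)*(q + 4)*(q - 5)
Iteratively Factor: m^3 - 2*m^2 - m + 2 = (m + 1)*(m^2 - 3*m + 2) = (m - 2)*(m + 1)*(m - 1)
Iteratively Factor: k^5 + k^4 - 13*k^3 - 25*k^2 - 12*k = (k)*(k^4 + k^3 - 13*k^2 - 25*k - 12) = k*(k + 3)*(k^3 - 2*k^2 - 7*k - 4) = k*(k + 1)*(k + 3)*(k^2 - 3*k - 4) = k*(k - 4)*(k + 1)*(k + 3)*(k + 1)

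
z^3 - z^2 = z^2*(z - 1)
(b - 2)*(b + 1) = b^2 - b - 2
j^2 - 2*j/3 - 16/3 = (j - 8/3)*(j + 2)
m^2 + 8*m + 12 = (m + 2)*(m + 6)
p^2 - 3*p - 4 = (p - 4)*(p + 1)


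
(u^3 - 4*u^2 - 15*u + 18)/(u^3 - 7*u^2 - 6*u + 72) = (u - 1)/(u - 4)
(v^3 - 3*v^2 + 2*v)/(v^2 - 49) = v*(v^2 - 3*v + 2)/(v^2 - 49)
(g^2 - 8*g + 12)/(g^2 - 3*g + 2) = (g - 6)/(g - 1)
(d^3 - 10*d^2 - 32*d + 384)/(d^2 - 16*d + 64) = d + 6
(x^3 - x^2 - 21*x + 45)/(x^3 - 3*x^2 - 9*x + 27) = (x + 5)/(x + 3)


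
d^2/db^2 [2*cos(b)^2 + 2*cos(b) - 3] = -2*cos(b) - 4*cos(2*b)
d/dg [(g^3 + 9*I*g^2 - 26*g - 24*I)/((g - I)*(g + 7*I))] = (g^4 + 12*I*g^3 - 7*g^2 + 174*I*g - 326)/(g^4 + 12*I*g^3 - 22*g^2 + 84*I*g + 49)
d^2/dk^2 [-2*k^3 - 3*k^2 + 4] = -12*k - 6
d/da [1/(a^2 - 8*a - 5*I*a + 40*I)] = (-2*a + 8 + 5*I)/(a^2 - 8*a - 5*I*a + 40*I)^2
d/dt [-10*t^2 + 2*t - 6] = 2 - 20*t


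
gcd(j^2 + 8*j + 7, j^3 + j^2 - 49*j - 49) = j^2 + 8*j + 7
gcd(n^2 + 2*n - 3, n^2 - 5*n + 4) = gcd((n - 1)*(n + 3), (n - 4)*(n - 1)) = n - 1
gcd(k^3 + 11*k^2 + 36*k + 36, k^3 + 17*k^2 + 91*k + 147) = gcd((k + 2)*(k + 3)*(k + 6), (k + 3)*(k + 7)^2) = k + 3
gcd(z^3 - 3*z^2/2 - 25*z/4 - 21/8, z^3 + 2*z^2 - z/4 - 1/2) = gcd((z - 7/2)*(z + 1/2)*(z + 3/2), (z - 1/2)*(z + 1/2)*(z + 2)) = z + 1/2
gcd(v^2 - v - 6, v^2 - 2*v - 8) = v + 2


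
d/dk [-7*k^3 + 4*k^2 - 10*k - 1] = -21*k^2 + 8*k - 10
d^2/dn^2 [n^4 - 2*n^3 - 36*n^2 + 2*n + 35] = 12*n^2 - 12*n - 72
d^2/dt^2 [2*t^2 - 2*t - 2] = 4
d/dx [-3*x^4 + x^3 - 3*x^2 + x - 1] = -12*x^3 + 3*x^2 - 6*x + 1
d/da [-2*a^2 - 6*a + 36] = -4*a - 6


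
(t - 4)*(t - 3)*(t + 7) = t^3 - 37*t + 84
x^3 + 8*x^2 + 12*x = x*(x + 2)*(x + 6)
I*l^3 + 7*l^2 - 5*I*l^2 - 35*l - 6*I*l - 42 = (l - 6)*(l - 7*I)*(I*l + I)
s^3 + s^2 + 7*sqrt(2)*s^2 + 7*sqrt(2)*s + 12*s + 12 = (s + 1)*(s + sqrt(2))*(s + 6*sqrt(2))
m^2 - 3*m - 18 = (m - 6)*(m + 3)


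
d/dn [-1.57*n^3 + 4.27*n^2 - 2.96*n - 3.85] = -4.71*n^2 + 8.54*n - 2.96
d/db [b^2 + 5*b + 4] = 2*b + 5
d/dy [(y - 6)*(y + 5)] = 2*y - 1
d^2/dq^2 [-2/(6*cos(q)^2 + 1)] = 24*(12*sin(q)^4 - 4*sin(q)^2 - 7)/(6*cos(q)^2 + 1)^3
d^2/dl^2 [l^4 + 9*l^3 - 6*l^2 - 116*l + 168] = 12*l^2 + 54*l - 12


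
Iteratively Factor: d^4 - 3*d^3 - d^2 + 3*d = (d - 3)*(d^3 - d) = (d - 3)*(d + 1)*(d^2 - d) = d*(d - 3)*(d + 1)*(d - 1)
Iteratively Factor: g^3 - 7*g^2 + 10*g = (g - 2)*(g^2 - 5*g) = g*(g - 2)*(g - 5)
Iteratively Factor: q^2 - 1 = (q - 1)*(q + 1)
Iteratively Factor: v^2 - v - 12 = (v + 3)*(v - 4)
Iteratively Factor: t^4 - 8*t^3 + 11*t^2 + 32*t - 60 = (t + 2)*(t^3 - 10*t^2 + 31*t - 30) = (t - 2)*(t + 2)*(t^2 - 8*t + 15) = (t - 3)*(t - 2)*(t + 2)*(t - 5)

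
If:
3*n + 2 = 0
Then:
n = -2/3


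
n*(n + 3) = n^2 + 3*n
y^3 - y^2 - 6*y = y*(y - 3)*(y + 2)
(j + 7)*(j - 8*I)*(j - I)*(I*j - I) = I*j^4 + 9*j^3 + 6*I*j^3 + 54*j^2 - 15*I*j^2 - 63*j - 48*I*j + 56*I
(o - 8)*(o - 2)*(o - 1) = o^3 - 11*o^2 + 26*o - 16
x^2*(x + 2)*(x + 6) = x^4 + 8*x^3 + 12*x^2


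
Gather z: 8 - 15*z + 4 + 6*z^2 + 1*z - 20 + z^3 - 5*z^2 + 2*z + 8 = z^3 + z^2 - 12*z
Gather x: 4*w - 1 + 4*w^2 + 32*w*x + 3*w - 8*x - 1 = 4*w^2 + 7*w + x*(32*w - 8) - 2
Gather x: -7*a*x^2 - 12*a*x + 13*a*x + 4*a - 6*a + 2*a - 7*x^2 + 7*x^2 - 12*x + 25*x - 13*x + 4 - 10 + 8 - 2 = -7*a*x^2 + a*x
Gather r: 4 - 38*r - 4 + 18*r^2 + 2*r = 18*r^2 - 36*r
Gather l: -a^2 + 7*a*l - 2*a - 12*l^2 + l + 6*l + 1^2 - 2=-a^2 - 2*a - 12*l^2 + l*(7*a + 7) - 1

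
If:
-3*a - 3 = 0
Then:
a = -1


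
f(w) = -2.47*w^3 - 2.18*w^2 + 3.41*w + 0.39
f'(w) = -7.41*w^2 - 4.36*w + 3.41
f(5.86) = -551.53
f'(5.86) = -276.60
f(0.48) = 1.25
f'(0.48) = -0.39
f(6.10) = -620.57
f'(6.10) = -298.91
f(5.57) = -475.09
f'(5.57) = -250.77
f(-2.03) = 5.15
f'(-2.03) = -18.28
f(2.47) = -41.71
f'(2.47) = -52.57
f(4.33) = -226.24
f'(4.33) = -154.40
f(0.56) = 1.18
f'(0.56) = -1.36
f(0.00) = 0.39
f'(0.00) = 3.41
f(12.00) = -4540.77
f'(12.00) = -1115.95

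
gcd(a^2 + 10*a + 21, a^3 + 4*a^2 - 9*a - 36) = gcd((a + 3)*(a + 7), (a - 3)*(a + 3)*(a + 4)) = a + 3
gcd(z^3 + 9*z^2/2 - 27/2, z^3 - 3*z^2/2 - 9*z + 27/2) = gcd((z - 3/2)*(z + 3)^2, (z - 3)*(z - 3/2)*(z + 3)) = z^2 + 3*z/2 - 9/2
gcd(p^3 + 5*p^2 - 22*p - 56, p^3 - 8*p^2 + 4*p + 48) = p^2 - 2*p - 8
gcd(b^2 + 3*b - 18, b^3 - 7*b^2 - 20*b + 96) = b - 3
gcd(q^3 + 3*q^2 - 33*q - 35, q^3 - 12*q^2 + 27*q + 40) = q^2 - 4*q - 5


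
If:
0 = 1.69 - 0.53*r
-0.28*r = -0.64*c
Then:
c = 1.40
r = 3.19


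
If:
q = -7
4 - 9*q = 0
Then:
No Solution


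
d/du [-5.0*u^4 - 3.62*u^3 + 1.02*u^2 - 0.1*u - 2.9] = -20.0*u^3 - 10.86*u^2 + 2.04*u - 0.1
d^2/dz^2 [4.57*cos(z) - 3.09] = -4.57*cos(z)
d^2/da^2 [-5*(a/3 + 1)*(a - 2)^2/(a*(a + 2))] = 20*(a^3 - 18*a^2 - 36*a - 24)/(3*a^3*(a^3 + 6*a^2 + 12*a + 8))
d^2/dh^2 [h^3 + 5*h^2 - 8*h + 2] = 6*h + 10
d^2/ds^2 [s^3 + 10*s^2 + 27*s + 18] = 6*s + 20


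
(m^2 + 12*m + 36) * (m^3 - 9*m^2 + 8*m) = m^5 + 3*m^4 - 64*m^3 - 228*m^2 + 288*m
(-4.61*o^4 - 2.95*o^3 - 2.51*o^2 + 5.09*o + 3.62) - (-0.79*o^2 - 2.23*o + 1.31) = -4.61*o^4 - 2.95*o^3 - 1.72*o^2 + 7.32*o + 2.31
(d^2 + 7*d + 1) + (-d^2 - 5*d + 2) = 2*d + 3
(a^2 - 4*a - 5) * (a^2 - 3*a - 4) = a^4 - 7*a^3 + 3*a^2 + 31*a + 20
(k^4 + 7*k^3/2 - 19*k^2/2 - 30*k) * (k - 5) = k^5 - 3*k^4/2 - 27*k^3 + 35*k^2/2 + 150*k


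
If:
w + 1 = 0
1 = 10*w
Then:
No Solution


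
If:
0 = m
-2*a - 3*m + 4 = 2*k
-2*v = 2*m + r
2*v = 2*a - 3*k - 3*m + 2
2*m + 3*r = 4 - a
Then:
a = 4/7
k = 10/7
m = 0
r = 8/7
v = -4/7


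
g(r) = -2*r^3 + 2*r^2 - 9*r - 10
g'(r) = -6*r^2 + 4*r - 9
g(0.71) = -16.10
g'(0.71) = -9.18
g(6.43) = -516.88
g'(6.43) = -231.35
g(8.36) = -1114.01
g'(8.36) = -394.90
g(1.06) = -19.67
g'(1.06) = -11.50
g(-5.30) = 391.63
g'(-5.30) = -198.74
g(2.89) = -67.58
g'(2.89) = -47.55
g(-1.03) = 3.58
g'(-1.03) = -19.49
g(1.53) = -26.25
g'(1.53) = -16.93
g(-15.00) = 7325.00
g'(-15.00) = -1419.00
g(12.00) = -3286.00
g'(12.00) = -825.00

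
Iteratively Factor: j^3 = (j)*(j^2) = j^2*(j)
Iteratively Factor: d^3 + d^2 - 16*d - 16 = (d + 1)*(d^2 - 16) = (d - 4)*(d + 1)*(d + 4)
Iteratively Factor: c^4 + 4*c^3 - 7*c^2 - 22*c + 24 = (c - 2)*(c^3 + 6*c^2 + 5*c - 12) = (c - 2)*(c + 3)*(c^2 + 3*c - 4) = (c - 2)*(c + 3)*(c + 4)*(c - 1)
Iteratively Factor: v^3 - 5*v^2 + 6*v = (v - 3)*(v^2 - 2*v) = v*(v - 3)*(v - 2)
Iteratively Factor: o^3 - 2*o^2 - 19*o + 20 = (o - 1)*(o^2 - o - 20) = (o - 1)*(o + 4)*(o - 5)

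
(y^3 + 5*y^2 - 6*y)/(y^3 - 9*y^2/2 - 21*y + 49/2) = 2*y*(y + 6)/(2*y^2 - 7*y - 49)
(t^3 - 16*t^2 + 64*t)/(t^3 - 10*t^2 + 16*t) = (t - 8)/(t - 2)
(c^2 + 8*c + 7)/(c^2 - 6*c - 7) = (c + 7)/(c - 7)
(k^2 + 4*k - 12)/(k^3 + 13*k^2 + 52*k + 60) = (k - 2)/(k^2 + 7*k + 10)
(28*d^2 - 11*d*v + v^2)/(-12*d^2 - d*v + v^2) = (-7*d + v)/(3*d + v)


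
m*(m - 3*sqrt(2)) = m^2 - 3*sqrt(2)*m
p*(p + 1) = p^2 + p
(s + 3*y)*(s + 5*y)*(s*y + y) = s^3*y + 8*s^2*y^2 + s^2*y + 15*s*y^3 + 8*s*y^2 + 15*y^3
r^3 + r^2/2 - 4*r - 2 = (r - 2)*(r + 1/2)*(r + 2)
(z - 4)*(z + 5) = z^2 + z - 20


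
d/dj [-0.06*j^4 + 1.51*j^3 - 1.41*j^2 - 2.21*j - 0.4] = -0.24*j^3 + 4.53*j^2 - 2.82*j - 2.21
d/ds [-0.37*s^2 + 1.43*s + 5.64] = 1.43 - 0.74*s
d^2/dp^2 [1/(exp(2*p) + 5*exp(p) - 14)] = (2*(2*exp(p) + 5)^2*exp(p) - (4*exp(p) + 5)*(exp(2*p) + 5*exp(p) - 14))*exp(p)/(exp(2*p) + 5*exp(p) - 14)^3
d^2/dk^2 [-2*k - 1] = 0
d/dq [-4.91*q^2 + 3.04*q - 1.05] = 3.04 - 9.82*q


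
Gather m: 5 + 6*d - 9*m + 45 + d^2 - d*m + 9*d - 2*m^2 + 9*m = d^2 - d*m + 15*d - 2*m^2 + 50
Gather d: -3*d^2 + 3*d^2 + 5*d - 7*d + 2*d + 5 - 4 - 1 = 0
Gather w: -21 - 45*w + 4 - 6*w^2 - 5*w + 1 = -6*w^2 - 50*w - 16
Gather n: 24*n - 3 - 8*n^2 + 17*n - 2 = -8*n^2 + 41*n - 5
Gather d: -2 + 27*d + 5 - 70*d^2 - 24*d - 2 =-70*d^2 + 3*d + 1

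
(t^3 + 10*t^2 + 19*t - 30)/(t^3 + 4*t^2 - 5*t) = (t + 6)/t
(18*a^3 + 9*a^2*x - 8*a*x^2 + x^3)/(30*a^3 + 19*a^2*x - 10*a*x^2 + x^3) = (-3*a + x)/(-5*a + x)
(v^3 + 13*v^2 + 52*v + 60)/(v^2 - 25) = (v^2 + 8*v + 12)/(v - 5)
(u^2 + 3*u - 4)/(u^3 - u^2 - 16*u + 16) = 1/(u - 4)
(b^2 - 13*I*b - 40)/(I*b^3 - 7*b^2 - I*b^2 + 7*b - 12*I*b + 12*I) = (-I*b^2 - 13*b + 40*I)/(b^3 + b^2*(-1 + 7*I) - b*(12 + 7*I) + 12)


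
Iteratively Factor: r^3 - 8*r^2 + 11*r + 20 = (r - 4)*(r^2 - 4*r - 5) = (r - 4)*(r + 1)*(r - 5)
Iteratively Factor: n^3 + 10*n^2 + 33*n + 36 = (n + 3)*(n^2 + 7*n + 12) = (n + 3)*(n + 4)*(n + 3)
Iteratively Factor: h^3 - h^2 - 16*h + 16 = (h - 1)*(h^2 - 16) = (h - 1)*(h + 4)*(h - 4)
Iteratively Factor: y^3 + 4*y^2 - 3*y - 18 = (y - 2)*(y^2 + 6*y + 9) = (y - 2)*(y + 3)*(y + 3)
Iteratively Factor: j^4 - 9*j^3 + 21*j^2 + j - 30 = (j - 5)*(j^3 - 4*j^2 + j + 6) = (j - 5)*(j + 1)*(j^2 - 5*j + 6) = (j - 5)*(j - 3)*(j + 1)*(j - 2)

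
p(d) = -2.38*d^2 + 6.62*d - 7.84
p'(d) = 6.62 - 4.76*d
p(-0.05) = -8.18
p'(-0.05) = 6.86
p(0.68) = -4.44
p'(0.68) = 3.38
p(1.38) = -3.24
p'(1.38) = 0.05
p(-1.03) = -17.18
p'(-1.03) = 11.52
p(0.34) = -5.86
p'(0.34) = 5.00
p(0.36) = -5.77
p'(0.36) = 4.91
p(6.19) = -58.05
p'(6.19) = -22.84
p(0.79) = -4.10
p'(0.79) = 2.86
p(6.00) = -53.80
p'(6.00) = -21.94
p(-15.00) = -642.64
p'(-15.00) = 78.02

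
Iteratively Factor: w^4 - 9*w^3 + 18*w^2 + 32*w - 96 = (w - 4)*(w^3 - 5*w^2 - 2*w + 24) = (w - 4)^2*(w^2 - w - 6) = (w - 4)^2*(w + 2)*(w - 3)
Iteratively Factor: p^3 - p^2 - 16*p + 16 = (p - 1)*(p^2 - 16) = (p - 1)*(p + 4)*(p - 4)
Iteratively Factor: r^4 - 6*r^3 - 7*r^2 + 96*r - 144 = (r - 3)*(r^3 - 3*r^2 - 16*r + 48) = (r - 3)^2*(r^2 - 16) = (r - 4)*(r - 3)^2*(r + 4)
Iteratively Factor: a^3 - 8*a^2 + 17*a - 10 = (a - 1)*(a^2 - 7*a + 10) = (a - 5)*(a - 1)*(a - 2)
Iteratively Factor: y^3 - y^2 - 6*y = (y)*(y^2 - y - 6) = y*(y + 2)*(y - 3)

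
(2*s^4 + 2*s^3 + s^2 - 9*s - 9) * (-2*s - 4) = -4*s^5 - 12*s^4 - 10*s^3 + 14*s^2 + 54*s + 36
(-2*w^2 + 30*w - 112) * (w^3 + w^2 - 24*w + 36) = -2*w^5 + 28*w^4 - 34*w^3 - 904*w^2 + 3768*w - 4032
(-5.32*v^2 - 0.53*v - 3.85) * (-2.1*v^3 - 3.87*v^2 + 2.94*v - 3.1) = 11.172*v^5 + 21.7014*v^4 - 5.5047*v^3 + 29.8333*v^2 - 9.676*v + 11.935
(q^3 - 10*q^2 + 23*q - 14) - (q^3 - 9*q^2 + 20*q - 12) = -q^2 + 3*q - 2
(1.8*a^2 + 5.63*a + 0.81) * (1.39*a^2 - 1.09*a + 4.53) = 2.502*a^4 + 5.8637*a^3 + 3.1432*a^2 + 24.621*a + 3.6693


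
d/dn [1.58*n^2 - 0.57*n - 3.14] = 3.16*n - 0.57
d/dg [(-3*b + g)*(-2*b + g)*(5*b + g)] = -19*b^2 + 3*g^2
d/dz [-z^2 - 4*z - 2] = -2*z - 4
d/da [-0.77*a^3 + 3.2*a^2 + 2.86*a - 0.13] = -2.31*a^2 + 6.4*a + 2.86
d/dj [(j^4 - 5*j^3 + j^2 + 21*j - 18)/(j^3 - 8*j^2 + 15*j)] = (j^4 - 10*j^3 + 15*j^2 - 12*j + 30)/(j^2*(j^2 - 10*j + 25))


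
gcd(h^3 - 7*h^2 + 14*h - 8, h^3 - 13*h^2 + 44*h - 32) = h^2 - 5*h + 4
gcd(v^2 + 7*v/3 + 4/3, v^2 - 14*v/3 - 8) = v + 4/3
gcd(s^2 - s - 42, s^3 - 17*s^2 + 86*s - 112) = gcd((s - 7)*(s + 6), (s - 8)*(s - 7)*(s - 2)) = s - 7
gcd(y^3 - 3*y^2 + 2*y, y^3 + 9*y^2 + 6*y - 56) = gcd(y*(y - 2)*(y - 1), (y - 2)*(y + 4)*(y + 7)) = y - 2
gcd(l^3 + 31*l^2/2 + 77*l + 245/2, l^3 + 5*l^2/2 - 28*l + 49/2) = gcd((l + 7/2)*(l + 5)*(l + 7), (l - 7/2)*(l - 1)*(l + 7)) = l + 7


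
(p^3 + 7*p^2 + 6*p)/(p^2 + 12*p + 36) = p*(p + 1)/(p + 6)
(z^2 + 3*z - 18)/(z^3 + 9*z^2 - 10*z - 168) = (z - 3)/(z^2 + 3*z - 28)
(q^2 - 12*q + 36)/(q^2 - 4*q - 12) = (q - 6)/(q + 2)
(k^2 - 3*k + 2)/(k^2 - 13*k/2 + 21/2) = 2*(k^2 - 3*k + 2)/(2*k^2 - 13*k + 21)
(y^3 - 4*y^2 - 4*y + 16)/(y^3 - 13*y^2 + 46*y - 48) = (y^2 - 2*y - 8)/(y^2 - 11*y + 24)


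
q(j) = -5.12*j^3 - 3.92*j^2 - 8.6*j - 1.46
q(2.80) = -168.67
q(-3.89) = 274.06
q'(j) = -15.36*j^2 - 7.84*j - 8.6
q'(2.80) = -150.97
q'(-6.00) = -514.52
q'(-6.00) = -514.52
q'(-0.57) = -9.12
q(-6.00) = 1014.94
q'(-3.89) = -210.53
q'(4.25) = -319.36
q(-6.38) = 1223.48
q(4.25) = -501.86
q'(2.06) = -89.93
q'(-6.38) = -583.80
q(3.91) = -401.07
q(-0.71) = 4.50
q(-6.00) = 1014.94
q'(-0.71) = -10.78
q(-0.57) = 3.12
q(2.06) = -80.57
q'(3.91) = -274.08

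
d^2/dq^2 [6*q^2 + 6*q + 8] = 12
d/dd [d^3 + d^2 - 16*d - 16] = 3*d^2 + 2*d - 16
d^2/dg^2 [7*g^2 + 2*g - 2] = 14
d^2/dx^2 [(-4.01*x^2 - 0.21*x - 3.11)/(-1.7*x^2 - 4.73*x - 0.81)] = (-63.27502*x^3 + 20.79678*x^2 + 148.31004*x + 134.247274)/(4.913*x^6 + 41.0091*x^5 + 121.12449*x^4 + 144.903077*x^3 + 57.712257*x^2 + 9.310059*x + 0.531441)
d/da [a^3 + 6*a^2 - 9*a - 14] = 3*a^2 + 12*a - 9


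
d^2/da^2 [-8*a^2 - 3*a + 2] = -16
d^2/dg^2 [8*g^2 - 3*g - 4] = 16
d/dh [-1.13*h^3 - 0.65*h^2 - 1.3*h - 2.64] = -3.39*h^2 - 1.3*h - 1.3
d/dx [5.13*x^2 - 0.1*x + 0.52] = 10.26*x - 0.1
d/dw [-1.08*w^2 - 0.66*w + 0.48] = -2.16*w - 0.66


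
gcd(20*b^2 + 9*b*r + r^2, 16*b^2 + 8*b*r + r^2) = 4*b + r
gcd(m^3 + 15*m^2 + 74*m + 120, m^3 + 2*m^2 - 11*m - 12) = m + 4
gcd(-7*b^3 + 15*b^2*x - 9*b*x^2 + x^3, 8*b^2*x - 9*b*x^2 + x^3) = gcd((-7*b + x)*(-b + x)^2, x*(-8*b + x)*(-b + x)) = -b + x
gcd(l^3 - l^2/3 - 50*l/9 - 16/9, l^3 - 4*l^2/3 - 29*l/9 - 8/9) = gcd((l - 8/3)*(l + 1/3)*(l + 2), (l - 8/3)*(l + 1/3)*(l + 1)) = l^2 - 7*l/3 - 8/9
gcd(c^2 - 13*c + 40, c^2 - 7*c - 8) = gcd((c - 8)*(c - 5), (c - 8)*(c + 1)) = c - 8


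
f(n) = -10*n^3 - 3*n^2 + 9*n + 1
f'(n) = -30*n^2 - 6*n + 9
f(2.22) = -103.22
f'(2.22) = -152.17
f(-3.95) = 534.94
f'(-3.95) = -435.38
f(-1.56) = 17.62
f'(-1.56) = -54.65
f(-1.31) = 6.54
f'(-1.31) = -34.62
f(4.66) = -1034.15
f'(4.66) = -670.43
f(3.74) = -530.44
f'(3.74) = -433.07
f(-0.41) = -2.51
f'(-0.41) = 6.42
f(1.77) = -47.92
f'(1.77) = -95.61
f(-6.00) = 1999.00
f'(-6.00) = -1035.00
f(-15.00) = 32941.00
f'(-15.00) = -6651.00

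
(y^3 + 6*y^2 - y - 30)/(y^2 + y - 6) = y + 5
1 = 1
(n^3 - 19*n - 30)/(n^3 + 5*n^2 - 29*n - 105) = (n + 2)/(n + 7)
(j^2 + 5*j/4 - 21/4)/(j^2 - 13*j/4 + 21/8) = 2*(j + 3)/(2*j - 3)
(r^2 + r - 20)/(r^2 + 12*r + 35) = (r - 4)/(r + 7)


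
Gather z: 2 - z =2 - z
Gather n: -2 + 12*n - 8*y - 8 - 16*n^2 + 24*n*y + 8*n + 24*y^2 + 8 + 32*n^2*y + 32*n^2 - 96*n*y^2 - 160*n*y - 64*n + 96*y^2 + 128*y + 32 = n^2*(32*y + 16) + n*(-96*y^2 - 136*y - 44) + 120*y^2 + 120*y + 30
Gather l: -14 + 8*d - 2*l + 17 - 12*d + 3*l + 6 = -4*d + l + 9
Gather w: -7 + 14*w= 14*w - 7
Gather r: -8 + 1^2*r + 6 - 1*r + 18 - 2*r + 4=20 - 2*r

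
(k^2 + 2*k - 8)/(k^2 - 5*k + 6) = (k + 4)/(k - 3)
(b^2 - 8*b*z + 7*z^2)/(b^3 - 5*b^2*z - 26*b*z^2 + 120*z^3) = (b^2 - 8*b*z + 7*z^2)/(b^3 - 5*b^2*z - 26*b*z^2 + 120*z^3)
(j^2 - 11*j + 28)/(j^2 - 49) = (j - 4)/(j + 7)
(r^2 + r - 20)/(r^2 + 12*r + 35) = (r - 4)/(r + 7)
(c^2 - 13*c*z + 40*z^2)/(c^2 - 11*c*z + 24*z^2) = (-c + 5*z)/(-c + 3*z)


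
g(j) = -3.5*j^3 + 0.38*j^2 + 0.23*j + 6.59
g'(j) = -10.5*j^2 + 0.76*j + 0.23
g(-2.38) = 55.38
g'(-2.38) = -61.06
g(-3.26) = 131.14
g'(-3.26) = -113.84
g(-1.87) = 30.38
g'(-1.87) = -37.91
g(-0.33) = 6.68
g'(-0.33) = -1.16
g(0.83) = 5.04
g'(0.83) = -6.37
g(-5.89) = 733.60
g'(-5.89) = -368.51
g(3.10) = -93.31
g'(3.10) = -98.32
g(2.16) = -26.41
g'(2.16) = -47.12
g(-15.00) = 11901.14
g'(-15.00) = -2373.67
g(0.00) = 6.59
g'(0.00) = 0.23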